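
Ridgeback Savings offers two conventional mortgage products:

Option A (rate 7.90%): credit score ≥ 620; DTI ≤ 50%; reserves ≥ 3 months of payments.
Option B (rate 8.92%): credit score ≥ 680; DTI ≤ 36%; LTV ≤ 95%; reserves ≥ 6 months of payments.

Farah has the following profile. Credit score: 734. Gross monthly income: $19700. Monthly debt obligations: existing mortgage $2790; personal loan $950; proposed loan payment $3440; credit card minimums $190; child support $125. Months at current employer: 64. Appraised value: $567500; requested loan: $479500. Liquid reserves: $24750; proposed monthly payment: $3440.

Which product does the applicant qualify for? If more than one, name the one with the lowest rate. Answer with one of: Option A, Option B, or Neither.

Option A

Total debts = (2,790 + 950 + 3,440 + 190 + 125) = 7,495; DTI = 7,495/19,700 = 38%.
LTV = 479,500/567,500 = 84.5%.
Reserves = 24,750/3,440 = 7.2 months.
Option A: score 734 ≥ 620; DTI 38% ≤ 50%; reserves 7.2 ≥ 3 mo → qualifies.
Option B: score 734 ≥ 680; DTI 38% > 36%; LTV 84.5% ≤ 95%; reserves 7.2 ≥ 6 mo → does not qualify.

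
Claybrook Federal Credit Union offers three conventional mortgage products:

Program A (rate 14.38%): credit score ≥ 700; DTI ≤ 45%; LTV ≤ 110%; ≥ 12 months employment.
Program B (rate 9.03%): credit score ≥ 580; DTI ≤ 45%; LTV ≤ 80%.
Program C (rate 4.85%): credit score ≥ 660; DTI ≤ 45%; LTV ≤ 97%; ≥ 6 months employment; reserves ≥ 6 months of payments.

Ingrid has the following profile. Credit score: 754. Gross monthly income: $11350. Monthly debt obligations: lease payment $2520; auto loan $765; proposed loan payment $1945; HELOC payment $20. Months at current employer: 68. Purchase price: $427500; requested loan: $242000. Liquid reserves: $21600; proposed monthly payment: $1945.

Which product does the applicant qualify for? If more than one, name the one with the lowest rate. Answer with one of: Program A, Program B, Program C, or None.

Total debts = (2,520 + 765 + 1,945 + 20) = 5,250; DTI = 5,250/11,350 = 46.3%.
LTV = 242,000/427,500 = 56.6%.
Reserves = 21,600/1,945 = 11.1 months.
Program A: score 754 ≥ 700; DTI 46.3% > 45%; LTV 56.6% ≤ 110%; employment 68 ≥ 12 mo → does not qualify.
Program B: score 754 ≥ 580; DTI 46.3% > 45%; LTV 56.6% ≤ 80% → does not qualify.
Program C: score 754 ≥ 660; DTI 46.3% > 45%; LTV 56.6% ≤ 97%; employment 68 ≥ 6 mo; reserves 11.1 ≥ 6 mo → does not qualify.

None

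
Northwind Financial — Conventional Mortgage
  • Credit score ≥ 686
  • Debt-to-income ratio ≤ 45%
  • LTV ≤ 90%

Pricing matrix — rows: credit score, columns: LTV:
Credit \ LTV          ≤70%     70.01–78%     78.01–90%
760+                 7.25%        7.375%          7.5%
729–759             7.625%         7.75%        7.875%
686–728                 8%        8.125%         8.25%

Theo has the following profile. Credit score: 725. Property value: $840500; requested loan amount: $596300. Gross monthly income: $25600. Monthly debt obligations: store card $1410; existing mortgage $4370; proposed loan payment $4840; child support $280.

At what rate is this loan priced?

Credit score 725 ≥ 686; Total monthly debts = (1,410 + 4,370 + 4,840 + 280) = 10,900. DTI: 10,900 ÷ 25,600 = 42.6%, within the 45% cap
LTV: 596,300 ÷ 840,500 = 70.9%, within 90% cap
Row: 725 falls in 686–728. Column: 70.9% falls in 70.01–78%. Rate = 8.125%.

8.125%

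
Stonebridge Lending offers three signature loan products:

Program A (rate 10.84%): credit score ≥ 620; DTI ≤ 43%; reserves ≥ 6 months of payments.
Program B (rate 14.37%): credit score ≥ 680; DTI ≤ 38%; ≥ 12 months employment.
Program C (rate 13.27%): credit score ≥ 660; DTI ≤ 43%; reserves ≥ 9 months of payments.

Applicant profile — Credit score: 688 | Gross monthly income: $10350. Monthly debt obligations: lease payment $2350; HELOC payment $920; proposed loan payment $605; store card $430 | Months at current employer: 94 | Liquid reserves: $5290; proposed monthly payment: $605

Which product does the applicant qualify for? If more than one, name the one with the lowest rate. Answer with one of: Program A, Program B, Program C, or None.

Total debts = (2,350 + 920 + 605 + 430) = 4,305; DTI = 4,305/10,350 = 41.6%.
Reserves = 5,290/605 = 8.7 months.
Program A: score 688 ≥ 620; DTI 41.6% ≤ 43%; reserves 8.7 ≥ 6 mo → qualifies.
Program B: score 688 ≥ 680; DTI 41.6% > 38%; employment 94 ≥ 12 mo → does not qualify.
Program C: score 688 ≥ 660; DTI 41.6% ≤ 43%; reserves 8.7 < 9 mo → does not qualify.

Program A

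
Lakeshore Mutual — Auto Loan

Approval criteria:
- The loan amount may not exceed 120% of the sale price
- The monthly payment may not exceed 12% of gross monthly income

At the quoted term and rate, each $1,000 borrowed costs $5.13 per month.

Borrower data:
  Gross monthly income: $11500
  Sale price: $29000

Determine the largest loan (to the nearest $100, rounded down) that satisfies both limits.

Payment cap: 12% × $11,500 = $1,380/month.
At $5.13 per $1,000, that supports 1,380/5.13 × 1,000 ≈ $269,005 → $269,000.
LTV cap: 120% × $29,000 = $34,800 → $34,800.
Binding constraint: loan-to-value.

$34,800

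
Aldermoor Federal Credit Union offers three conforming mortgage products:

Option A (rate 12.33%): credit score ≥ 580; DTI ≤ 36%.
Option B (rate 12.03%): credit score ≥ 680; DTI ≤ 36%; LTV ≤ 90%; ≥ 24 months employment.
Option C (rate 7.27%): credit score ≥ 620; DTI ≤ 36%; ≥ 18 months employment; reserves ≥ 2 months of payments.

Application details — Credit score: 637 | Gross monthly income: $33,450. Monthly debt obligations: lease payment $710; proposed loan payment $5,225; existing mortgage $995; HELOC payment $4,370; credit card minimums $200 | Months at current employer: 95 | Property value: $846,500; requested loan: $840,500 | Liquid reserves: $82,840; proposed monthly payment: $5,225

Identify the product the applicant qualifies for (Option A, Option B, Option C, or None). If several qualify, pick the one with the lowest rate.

Option C

Total debts = (710 + 5,225 + 995 + 4,370 + 200) = 11,500; DTI = 11,500/33,450 = 34.4%.
LTV = 840,500/846,500 = 99.3%.
Reserves = 82,840/5,225 = 15.9 months.
Option A: score 637 ≥ 580; DTI 34.4% ≤ 36% → qualifies.
Option B: score 637 < 680; DTI 34.4% ≤ 36%; LTV 99.3% > 90%; employment 95 ≥ 24 mo → does not qualify.
Option C: score 637 ≥ 620; DTI 34.4% ≤ 36%; employment 95 ≥ 18 mo; reserves 15.9 ≥ 2 mo → qualifies.
Qualifying: Option A, Option C. Lowest rate is 7.27% → Option C.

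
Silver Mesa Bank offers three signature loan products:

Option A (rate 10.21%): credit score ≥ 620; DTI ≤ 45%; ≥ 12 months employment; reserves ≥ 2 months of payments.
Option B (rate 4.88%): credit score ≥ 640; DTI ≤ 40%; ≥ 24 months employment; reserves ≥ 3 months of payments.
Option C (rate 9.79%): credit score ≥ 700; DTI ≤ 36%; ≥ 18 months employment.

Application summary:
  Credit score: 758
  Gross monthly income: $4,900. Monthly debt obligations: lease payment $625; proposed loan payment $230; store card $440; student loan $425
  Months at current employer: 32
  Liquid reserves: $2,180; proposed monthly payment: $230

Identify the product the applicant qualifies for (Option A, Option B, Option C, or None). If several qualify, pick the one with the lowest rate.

Option B

Total debts = (625 + 230 + 440 + 425) = 1,720; DTI = 1,720/4,900 = 35.1%.
Reserves = 2,180/230 = 9.5 months.
Option A: score 758 ≥ 620; DTI 35.1% ≤ 45%; employment 32 ≥ 12 mo; reserves 9.5 ≥ 2 mo → qualifies.
Option B: score 758 ≥ 640; DTI 35.1% ≤ 40%; employment 32 ≥ 24 mo; reserves 9.5 ≥ 3 mo → qualifies.
Option C: score 758 ≥ 700; DTI 35.1% ≤ 36%; employment 32 ≥ 18 mo → qualifies.
Qualifying: Option A, Option B, Option C. Lowest rate is 4.88% → Option B.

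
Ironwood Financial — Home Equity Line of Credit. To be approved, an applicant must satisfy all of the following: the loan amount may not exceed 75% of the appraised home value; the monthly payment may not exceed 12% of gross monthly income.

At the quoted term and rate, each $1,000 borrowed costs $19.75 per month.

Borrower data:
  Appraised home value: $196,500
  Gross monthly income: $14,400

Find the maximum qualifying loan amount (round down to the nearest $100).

$87,400

Payment cap: 12% × $14,400 = $1,728/month.
At $19.75 per $1,000, that supports 1,728/19.75 × 1,000 ≈ $87,493 → $87,400.
LTV cap: 75% × $196,500 = $147,375 → $147,300.
Binding constraint: payment-to-income.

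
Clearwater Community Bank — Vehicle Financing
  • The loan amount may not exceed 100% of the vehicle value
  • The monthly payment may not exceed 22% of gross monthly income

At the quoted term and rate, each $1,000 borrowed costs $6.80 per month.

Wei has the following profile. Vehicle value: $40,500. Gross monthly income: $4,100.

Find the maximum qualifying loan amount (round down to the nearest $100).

Payment cap: 22% × $4,100 = $902/month.
At $6.80 per $1,000, that supports 902/6.80 × 1,000 ≈ $132,647 → $132,600.
LTV cap: 100% × $40,500 = $40,500 → $40,500.
Binding constraint: loan-to-value.

$40,500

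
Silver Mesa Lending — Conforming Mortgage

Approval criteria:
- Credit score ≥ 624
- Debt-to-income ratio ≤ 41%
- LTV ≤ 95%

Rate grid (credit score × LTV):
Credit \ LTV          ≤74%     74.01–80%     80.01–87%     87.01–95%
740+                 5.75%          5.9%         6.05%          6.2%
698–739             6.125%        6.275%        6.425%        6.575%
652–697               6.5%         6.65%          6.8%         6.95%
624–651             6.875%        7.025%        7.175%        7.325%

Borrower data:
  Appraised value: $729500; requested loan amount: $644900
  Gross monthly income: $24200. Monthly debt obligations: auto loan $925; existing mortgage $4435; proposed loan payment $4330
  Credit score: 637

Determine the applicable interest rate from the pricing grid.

Credit score 637 ≥ 624; Total monthly debts = (925 + 4,435 + 4,330) = 9,690. Debt-to-income = 9,690/24,200 = 40% — meets 41% limit
LTV = 644,900/729,500 = 88.4% ≤ 95%
Row: 637 falls in 624–651. Column: 88.4% falls in 87.01–95%. Rate = 7.325%.

7.325%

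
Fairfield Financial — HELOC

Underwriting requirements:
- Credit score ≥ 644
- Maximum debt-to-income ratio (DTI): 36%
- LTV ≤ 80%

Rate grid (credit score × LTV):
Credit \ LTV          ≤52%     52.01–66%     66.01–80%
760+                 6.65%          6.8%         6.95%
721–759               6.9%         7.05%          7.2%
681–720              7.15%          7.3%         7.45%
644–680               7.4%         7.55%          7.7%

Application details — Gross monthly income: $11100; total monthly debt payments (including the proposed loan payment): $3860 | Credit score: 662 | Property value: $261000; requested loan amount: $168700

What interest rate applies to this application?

Credit score 662 ≥ 644; DTI: 3,860 ÷ 11,100 = 34.8%, within the 36% cap
LTV: 168,700 ÷ 261,000 = 64.6%, within 80% cap
Row: 662 falls in 644–680. Column: 64.6% falls in 52.01–66%. Rate = 7.55%.

7.55%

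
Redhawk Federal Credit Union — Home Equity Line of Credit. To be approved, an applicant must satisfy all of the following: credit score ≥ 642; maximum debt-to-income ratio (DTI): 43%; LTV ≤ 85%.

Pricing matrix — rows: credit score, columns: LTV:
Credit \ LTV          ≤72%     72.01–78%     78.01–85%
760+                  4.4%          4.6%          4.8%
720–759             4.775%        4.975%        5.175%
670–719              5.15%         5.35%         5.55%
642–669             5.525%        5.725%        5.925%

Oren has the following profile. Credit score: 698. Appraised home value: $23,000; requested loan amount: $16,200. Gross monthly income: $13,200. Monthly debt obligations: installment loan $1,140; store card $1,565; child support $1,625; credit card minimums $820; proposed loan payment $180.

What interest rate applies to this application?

5.15%

Credit score 698 ≥ 642; Total monthly debts = (1,140 + 1,565 + 1,625 + 820 + 180) = 5,330. Debt-to-income = 5,330/13,200 = 40.4% — meets 43% limit
LTV = 16,200/23,000 = 70.4% ≤ 85%
Credit 698 → row 670–719; LTV 70.4% → column ≤72%. Grid cell → 5.15%.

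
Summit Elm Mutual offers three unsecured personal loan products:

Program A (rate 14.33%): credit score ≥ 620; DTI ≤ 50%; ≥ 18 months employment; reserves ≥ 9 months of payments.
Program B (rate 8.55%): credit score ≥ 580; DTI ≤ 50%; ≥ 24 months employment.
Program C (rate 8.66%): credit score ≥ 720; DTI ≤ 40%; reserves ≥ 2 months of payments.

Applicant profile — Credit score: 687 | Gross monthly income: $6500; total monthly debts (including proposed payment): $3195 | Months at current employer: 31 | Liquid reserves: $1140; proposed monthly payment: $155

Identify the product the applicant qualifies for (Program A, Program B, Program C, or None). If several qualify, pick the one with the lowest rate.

Program B

DTI = 3,195/6,500 = 49.2%.
Reserves = 1,140/155 = 7.4 months.
Program A: score 687 ≥ 620; DTI 49.2% ≤ 50%; employment 31 ≥ 18 mo; reserves 7.4 < 9 mo → does not qualify.
Program B: score 687 ≥ 580; DTI 49.2% ≤ 50%; employment 31 ≥ 24 mo → qualifies.
Program C: score 687 < 720; DTI 49.2% > 40%; reserves 7.4 ≥ 2 mo → does not qualify.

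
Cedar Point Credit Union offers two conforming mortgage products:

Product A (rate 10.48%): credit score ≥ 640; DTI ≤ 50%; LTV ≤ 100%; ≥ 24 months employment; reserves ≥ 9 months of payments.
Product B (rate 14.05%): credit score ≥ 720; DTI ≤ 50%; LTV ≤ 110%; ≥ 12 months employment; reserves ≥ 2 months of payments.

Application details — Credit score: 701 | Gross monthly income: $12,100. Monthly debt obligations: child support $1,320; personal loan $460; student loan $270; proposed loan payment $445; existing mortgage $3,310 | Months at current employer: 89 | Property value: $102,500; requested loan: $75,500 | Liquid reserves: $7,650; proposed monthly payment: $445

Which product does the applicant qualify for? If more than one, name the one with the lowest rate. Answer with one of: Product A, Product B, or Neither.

Product A

Total debts = (1,320 + 460 + 270 + 445 + 3,310) = 5,805; DTI = 5,805/12,100 = 48%.
LTV = 75,500/102,500 = 73.7%.
Reserves = 7,650/445 = 17.2 months.
Product A: score 701 ≥ 640; DTI 48% ≤ 50%; LTV 73.7% ≤ 100%; employment 89 ≥ 24 mo; reserves 17.2 ≥ 9 mo → qualifies.
Product B: score 701 < 720; DTI 48% ≤ 50%; LTV 73.7% ≤ 110%; employment 89 ≥ 12 mo; reserves 17.2 ≥ 2 mo → does not qualify.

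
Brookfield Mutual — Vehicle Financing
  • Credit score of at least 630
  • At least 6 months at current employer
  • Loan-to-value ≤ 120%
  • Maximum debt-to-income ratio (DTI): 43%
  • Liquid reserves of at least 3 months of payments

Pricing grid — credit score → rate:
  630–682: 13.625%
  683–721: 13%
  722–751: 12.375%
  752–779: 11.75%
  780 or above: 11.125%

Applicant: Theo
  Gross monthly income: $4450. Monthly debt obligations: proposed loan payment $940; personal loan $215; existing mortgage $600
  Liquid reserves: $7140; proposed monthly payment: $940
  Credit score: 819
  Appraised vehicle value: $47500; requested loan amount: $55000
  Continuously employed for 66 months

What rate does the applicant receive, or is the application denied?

Credit score 819 ≥ 630 (meets minimum)
LTV = 55,000/47,500 = 115.8% ≤ 120%
Liquid reserves cover 7,140/940 = 7.6 months — ≥ 3 required
Total monthly debts = (940 + 215 + 600) = 1,755. DTI: 1,755 ÷ 4,450 = 39.4%, within the 43% cap
Employment 66 ≥ 6 months
All requirements met. Score 819 falls in the 780 or above tier → 11.125%.

Approved at 11.125%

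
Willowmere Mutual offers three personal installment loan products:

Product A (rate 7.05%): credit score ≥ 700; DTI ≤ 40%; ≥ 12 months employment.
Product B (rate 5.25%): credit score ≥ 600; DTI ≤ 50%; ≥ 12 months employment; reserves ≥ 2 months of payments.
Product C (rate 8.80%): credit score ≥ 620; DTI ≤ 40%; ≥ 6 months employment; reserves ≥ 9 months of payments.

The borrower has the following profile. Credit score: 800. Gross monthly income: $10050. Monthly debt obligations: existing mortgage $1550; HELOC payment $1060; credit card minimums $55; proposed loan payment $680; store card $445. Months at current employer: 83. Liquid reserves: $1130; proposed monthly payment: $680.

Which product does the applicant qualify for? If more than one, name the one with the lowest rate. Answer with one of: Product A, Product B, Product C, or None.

Total debts = (1,550 + 1,060 + 55 + 680 + 445) = 3,790; DTI = 3,790/10,050 = 37.7%.
Reserves = 1,130/680 = 1.7 months.
Product A: score 800 ≥ 700; DTI 37.7% ≤ 40%; employment 83 ≥ 12 mo → qualifies.
Product B: score 800 ≥ 600; DTI 37.7% ≤ 50%; employment 83 ≥ 12 mo; reserves 1.7 < 2 mo → does not qualify.
Product C: score 800 ≥ 620; DTI 37.7% ≤ 40%; employment 83 ≥ 6 mo; reserves 1.7 < 9 mo → does not qualify.

Product A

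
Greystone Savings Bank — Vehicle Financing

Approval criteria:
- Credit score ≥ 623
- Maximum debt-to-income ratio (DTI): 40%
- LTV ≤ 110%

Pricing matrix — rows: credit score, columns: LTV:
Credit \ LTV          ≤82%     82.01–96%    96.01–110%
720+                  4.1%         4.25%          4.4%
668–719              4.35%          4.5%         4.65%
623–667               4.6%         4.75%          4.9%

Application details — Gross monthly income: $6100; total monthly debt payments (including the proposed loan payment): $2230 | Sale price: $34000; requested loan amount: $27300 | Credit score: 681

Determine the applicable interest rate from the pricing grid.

Credit score 681 ≥ 623; Debt-to-income = 2,230/6,100 = 36.6% — meets 40% limit
Loan-to-value = 27,300/34,000 = 80.3% — pass (110% max)
Credit 681 → row 668–719; LTV 80.3% → column ≤82%. Grid cell → 4.35%.

4.35%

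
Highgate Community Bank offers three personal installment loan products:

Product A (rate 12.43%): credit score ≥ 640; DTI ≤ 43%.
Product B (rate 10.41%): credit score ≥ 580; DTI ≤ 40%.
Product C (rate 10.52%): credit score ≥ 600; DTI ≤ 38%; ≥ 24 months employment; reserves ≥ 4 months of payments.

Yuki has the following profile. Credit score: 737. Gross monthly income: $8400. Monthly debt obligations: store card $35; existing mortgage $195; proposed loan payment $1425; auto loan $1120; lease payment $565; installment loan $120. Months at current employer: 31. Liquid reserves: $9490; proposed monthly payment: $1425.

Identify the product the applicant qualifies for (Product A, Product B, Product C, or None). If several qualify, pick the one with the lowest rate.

Product A

Total debts = (35 + 195 + 1,425 + 1,120 + 565 + 120) = 3,460; DTI = 3,460/8,400 = 41.2%.
Reserves = 9,490/1,425 = 6.7 months.
Product A: score 737 ≥ 640; DTI 41.2% ≤ 43% → qualifies.
Product B: score 737 ≥ 580; DTI 41.2% > 40% → does not qualify.
Product C: score 737 ≥ 600; DTI 41.2% > 38%; employment 31 ≥ 24 mo; reserves 6.7 ≥ 4 mo → does not qualify.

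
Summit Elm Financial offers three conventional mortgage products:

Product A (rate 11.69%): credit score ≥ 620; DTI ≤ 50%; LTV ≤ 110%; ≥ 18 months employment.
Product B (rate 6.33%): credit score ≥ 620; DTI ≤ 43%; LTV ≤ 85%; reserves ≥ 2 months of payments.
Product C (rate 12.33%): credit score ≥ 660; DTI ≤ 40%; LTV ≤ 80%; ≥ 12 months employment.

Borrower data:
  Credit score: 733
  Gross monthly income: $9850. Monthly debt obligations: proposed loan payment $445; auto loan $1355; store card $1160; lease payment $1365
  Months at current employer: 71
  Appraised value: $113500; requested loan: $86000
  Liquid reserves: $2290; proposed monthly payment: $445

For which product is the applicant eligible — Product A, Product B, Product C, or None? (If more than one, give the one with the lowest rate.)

Product A

Total debts = (445 + 1,355 + 1,160 + 1,365) = 4,325; DTI = 4,325/9,850 = 43.9%.
LTV = 86,000/113,500 = 75.8%.
Reserves = 2,290/445 = 5.1 months.
Product A: score 733 ≥ 620; DTI 43.9% ≤ 50%; LTV 75.8% ≤ 110%; employment 71 ≥ 18 mo → qualifies.
Product B: score 733 ≥ 620; DTI 43.9% > 43%; LTV 75.8% ≤ 85%; reserves 5.1 ≥ 2 mo → does not qualify.
Product C: score 733 ≥ 660; DTI 43.9% > 40%; LTV 75.8% ≤ 80%; employment 71 ≥ 12 mo → does not qualify.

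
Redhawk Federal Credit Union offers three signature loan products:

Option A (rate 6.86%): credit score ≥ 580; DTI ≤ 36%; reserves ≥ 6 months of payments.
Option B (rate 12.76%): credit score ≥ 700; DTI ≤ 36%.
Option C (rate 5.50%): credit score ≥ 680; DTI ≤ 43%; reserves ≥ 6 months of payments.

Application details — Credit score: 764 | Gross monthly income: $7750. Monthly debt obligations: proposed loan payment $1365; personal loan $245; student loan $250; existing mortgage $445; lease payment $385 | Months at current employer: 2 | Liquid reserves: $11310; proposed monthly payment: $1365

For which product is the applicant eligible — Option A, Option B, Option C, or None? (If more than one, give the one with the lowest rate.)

Option C

Total debts = (1,365 + 245 + 250 + 445 + 385) = 2,690; DTI = 2,690/7,750 = 34.7%.
Reserves = 11,310/1,365 = 8.3 months.
Option A: score 764 ≥ 580; DTI 34.7% ≤ 36%; reserves 8.3 ≥ 6 mo → qualifies.
Option B: score 764 ≥ 700; DTI 34.7% ≤ 36% → qualifies.
Option C: score 764 ≥ 680; DTI 34.7% ≤ 43%; reserves 8.3 ≥ 6 mo → qualifies.
Qualifying: Option A, Option B, Option C. Lowest rate is 5.50% → Option C.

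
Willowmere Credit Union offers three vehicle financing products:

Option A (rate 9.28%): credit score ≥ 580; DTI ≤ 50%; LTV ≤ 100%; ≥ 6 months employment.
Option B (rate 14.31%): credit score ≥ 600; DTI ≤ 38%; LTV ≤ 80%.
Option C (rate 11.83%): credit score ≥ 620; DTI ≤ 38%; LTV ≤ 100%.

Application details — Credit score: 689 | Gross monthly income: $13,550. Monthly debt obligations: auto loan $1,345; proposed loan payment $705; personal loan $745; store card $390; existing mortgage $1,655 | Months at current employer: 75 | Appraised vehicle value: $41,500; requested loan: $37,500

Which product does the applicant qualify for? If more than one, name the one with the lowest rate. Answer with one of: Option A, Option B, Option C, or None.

Total debts = (1,345 + 705 + 745 + 390 + 1,655) = 4,840; DTI = 4,840/13,550 = 35.7%.
LTV = 37,500/41,500 = 90.4%.
Option A: score 689 ≥ 580; DTI 35.7% ≤ 50%; LTV 90.4% ≤ 100%; employment 75 ≥ 6 mo → qualifies.
Option B: score 689 ≥ 600; DTI 35.7% ≤ 38%; LTV 90.4% > 80% → does not qualify.
Option C: score 689 ≥ 620; DTI 35.7% ≤ 38%; LTV 90.4% ≤ 100% → qualifies.
Qualifying: Option A, Option C. Lowest rate is 9.28% → Option A.

Option A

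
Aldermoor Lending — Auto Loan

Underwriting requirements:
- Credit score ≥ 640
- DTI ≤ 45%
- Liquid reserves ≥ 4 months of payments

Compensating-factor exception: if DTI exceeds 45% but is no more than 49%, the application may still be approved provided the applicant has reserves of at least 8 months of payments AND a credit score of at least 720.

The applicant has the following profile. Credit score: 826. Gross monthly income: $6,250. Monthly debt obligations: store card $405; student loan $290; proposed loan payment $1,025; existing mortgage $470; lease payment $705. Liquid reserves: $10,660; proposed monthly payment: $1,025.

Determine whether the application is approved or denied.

Approved

Credit score 826 ≥ 640 (meets base)
Total debts = (405 + 290 + 1,025 + 470 + 705) = 2,895. DTI: 2,895 ÷ 6,250 = 46.3%, over the 45% base limit.
Reserves: 10,660 ÷ 1,025 = 10.4 months (meets 4-month minimum)
46.3% falls in the override range (45%–49%), so the compensating-factor test applies.
Override check — reserves: 10.4 mo (ok); score: 826 (ok).
Both override conditions satisfied; DTI exception granted.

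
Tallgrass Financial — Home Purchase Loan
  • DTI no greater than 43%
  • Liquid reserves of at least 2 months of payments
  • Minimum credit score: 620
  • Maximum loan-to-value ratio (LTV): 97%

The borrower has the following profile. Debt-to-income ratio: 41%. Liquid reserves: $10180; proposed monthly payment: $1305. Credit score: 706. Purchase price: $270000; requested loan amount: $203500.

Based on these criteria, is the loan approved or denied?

Approved

DTI 41% is within the 43% limit
Liquid reserves cover 10,180/1,305 = 7.8 months — ≥ 2 required
Credit score 706 ≥ 620 (meets)
Loan-to-value = 203,500/270,000 = 75.4% — pass (97% max)
All criteria satisfied.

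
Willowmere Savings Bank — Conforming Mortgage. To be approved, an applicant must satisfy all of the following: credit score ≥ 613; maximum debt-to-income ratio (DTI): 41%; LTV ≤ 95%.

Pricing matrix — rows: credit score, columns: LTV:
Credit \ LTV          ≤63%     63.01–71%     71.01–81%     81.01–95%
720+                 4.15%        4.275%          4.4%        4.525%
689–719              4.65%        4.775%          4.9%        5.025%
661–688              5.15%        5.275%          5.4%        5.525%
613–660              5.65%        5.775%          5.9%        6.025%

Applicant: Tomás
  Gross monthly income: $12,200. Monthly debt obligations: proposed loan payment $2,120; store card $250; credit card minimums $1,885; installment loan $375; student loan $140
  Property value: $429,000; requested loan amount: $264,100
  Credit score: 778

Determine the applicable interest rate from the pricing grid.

Credit score 778 ≥ 613; Total monthly debts = (2,120 + 250 + 1,885 + 375 + 140) = 4,770. Debt-to-income = 4,770/12,200 = 39.1% — meets 41% limit
LTV: 264,100 ÷ 429,000 = 61.6%, within 95% cap
Score 778 is in the 720+ band; LTV 61.6% is in the ≤63% band → 4.15%.

4.15%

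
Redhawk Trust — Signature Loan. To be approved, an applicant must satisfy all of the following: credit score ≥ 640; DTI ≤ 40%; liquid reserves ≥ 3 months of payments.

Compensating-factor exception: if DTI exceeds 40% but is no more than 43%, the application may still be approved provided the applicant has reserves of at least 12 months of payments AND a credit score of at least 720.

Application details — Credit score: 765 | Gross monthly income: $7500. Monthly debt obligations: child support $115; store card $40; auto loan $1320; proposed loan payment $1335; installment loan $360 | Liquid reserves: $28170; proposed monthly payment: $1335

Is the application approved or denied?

Credit score 765 ≥ 640 (meets base)
Total debts = (115 + 40 + 1,320 + 1,335 + 360) = 3,170. DTI = 3,170/7,500 = 42.3% > 40% — standard DTI limit exceeded.
Liquid reserves cover 28,170/1,335 = 21.1 months — ≥ 3 required
DTI 42.3% is within the 40%–43% exception band; checking compensating factors.
Reserves 21.1 ≥ 12 months; credit score 765 ≥ 720.
Both compensating conditions met → exception applies.

Approved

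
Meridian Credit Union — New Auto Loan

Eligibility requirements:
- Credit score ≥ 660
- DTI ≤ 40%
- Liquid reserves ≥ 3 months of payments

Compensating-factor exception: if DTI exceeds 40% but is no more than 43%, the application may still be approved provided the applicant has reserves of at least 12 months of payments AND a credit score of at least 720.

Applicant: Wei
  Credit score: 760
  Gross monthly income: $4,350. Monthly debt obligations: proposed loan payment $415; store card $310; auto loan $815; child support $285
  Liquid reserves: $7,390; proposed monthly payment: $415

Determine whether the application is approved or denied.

Credit score 760 ≥ 660 (meets base)
Total debts = (415 + 310 + 815 + 285) = 1,825. DTI: 1,825 ÷ 4,350 = 42%, over the 40% base limit.
Reserves = 7,390/415 = 17.8 months ≥ 3
DTI 42% is within the 40%–43% exception band; checking compensating factors.
Override check — reserves: 17.8 mo (ok); score: 760 (ok).
Both override conditions satisfied; DTI exception granted.

Approved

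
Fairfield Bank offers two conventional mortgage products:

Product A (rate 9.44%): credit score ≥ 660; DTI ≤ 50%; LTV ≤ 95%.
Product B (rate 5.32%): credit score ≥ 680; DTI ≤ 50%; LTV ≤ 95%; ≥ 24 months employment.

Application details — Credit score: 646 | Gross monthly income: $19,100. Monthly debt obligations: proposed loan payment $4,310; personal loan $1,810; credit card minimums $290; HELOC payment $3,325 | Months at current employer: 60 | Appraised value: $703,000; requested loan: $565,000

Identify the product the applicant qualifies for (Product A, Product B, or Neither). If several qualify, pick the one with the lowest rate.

Neither

Total debts = (4,310 + 1,810 + 290 + 3,325) = 9,735; DTI = 9,735/19,100 = 51%.
LTV = 565,000/703,000 = 80.4%.
Product A: score 646 < 660; DTI 51% > 50%; LTV 80.4% ≤ 95% → does not qualify.
Product B: score 646 < 680; DTI 51% > 50%; LTV 80.4% ≤ 95%; employment 60 ≥ 24 mo → does not qualify.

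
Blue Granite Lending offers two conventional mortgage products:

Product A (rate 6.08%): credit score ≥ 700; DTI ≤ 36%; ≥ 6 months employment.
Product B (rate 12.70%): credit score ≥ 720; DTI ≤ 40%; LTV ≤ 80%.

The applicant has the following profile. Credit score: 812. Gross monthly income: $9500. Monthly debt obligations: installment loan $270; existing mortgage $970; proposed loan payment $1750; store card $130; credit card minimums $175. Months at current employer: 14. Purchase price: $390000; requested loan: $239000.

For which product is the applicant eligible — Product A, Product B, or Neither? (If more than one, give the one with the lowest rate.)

Product A

Total debts = (270 + 970 + 1,750 + 130 + 175) = 3,295; DTI = 3,295/9,500 = 34.7%.
LTV = 239,000/390,000 = 61.3%.
Product A: score 812 ≥ 700; DTI 34.7% ≤ 36%; employment 14 ≥ 6 mo → qualifies.
Product B: score 812 ≥ 720; DTI 34.7% ≤ 40%; LTV 61.3% ≤ 80% → qualifies.
Qualifying: Product A, Product B. Lowest rate is 6.08% → Product A.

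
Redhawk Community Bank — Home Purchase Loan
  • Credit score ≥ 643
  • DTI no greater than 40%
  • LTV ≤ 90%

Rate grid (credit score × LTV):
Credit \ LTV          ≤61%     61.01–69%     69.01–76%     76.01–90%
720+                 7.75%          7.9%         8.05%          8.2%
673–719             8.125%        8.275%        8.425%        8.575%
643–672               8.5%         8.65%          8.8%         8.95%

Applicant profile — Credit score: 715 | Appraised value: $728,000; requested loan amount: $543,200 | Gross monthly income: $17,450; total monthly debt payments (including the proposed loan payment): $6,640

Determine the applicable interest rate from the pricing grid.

8.425%

Credit score 715 ≥ 643; Debt-to-income = 6,640/17,450 = 38.1% — meets 40% limit
Loan-to-value = 543,200/728,000 = 74.6% — pass (90% max)
Row: 715 falls in 673–719. Column: 74.6% falls in 69.01–76%. Rate = 8.425%.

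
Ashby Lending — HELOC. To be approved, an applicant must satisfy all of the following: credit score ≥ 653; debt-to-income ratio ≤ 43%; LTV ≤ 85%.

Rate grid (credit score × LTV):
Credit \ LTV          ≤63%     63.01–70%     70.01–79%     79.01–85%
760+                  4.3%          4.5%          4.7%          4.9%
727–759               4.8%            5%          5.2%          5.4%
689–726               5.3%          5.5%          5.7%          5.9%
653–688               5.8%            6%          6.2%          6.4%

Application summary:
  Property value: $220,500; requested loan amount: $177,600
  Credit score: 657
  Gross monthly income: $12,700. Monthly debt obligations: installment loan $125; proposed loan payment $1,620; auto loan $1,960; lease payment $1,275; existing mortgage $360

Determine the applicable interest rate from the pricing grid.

Credit score 657 ≥ 653; Total monthly debts = (125 + 1,620 + 1,960 + 1,275 + 360) = 5,340. DTI: 5,340 ÷ 12,700 = 42%, within the 43% cap
LTV = 177,600/220,500 = 80.5% ≤ 85%
Score 657 is in the 653–688 band; LTV 80.5% is in the 79.01–85% band → 6.4%.

6.4%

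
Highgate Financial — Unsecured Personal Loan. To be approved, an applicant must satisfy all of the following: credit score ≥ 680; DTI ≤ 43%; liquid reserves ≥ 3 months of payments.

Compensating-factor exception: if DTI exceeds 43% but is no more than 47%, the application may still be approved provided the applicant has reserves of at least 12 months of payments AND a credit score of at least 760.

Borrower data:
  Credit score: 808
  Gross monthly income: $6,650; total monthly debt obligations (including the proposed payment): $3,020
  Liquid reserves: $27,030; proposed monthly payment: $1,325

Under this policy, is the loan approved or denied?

Approved

Credit score 808 ≥ 680 (meets base)
DTI: 3,020 ÷ 6,650 = 45.4%, over the 43% base limit.
Reserves = 27,030/1,325 = 20.4 months ≥ 3
45.4% falls in the override range (43%–47%), so the compensating-factor test applies.
Reserves 20.4 ≥ 12 months; credit score 808 ≥ 760.
Both compensating conditions met → exception applies.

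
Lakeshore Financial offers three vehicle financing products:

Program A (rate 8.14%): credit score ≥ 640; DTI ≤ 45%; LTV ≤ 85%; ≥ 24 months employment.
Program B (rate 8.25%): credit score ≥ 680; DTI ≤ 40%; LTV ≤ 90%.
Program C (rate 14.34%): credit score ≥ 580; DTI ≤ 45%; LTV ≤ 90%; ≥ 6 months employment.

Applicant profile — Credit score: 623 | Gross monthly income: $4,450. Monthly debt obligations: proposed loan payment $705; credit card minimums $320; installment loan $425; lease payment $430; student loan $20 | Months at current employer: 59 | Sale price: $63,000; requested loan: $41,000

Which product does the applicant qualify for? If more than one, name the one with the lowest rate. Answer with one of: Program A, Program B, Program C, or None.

Program C

Total debts = (705 + 320 + 425 + 430 + 20) = 1,900; DTI = 1,900/4,450 = 42.7%.
LTV = 41,000/63,000 = 65.1%.
Program A: score 623 < 640; DTI 42.7% ≤ 45%; LTV 65.1% ≤ 85%; employment 59 ≥ 24 mo → does not qualify.
Program B: score 623 < 680; DTI 42.7% > 40%; LTV 65.1% ≤ 90% → does not qualify.
Program C: score 623 ≥ 580; DTI 42.7% ≤ 45%; LTV 65.1% ≤ 90%; employment 59 ≥ 6 mo → qualifies.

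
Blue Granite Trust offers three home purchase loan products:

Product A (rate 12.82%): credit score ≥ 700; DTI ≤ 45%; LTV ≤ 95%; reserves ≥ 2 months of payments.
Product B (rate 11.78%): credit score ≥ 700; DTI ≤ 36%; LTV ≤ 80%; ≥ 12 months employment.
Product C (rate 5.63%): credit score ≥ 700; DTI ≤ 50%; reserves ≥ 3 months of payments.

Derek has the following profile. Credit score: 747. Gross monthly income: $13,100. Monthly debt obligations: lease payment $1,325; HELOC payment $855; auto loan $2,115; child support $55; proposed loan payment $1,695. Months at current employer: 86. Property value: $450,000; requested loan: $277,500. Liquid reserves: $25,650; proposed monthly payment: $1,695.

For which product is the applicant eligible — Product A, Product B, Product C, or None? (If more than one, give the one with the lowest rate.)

Total debts = (1,325 + 855 + 2,115 + 55 + 1,695) = 6,045; DTI = 6,045/13,100 = 46.1%.
LTV = 277,500/450,000 = 61.7%.
Reserves = 25,650/1,695 = 15.1 months.
Product A: score 747 ≥ 700; DTI 46.1% > 45%; LTV 61.7% ≤ 95%; reserves 15.1 ≥ 2 mo → does not qualify.
Product B: score 747 ≥ 700; DTI 46.1% > 36%; LTV 61.7% ≤ 80%; employment 86 ≥ 12 mo → does not qualify.
Product C: score 747 ≥ 700; DTI 46.1% ≤ 50%; reserves 15.1 ≥ 3 mo → qualifies.

Product C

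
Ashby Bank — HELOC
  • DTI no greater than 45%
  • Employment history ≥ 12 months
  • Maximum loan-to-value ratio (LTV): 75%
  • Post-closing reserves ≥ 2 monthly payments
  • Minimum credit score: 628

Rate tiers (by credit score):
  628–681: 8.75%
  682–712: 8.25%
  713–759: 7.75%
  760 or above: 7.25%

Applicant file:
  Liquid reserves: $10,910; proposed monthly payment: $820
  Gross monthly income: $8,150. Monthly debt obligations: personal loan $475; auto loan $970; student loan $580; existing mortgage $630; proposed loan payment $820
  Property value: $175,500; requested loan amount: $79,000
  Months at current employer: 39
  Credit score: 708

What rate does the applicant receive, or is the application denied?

Approved at 8.25%

Credit score 708 ≥ 628 (meets minimum)
Reserves: 10,910 ÷ 820 = 13.3 months (meets 2-month minimum)
Employment 39 ≥ 12 months
LTV: 79,000 ÷ 175,500 = 45%, within 75% cap
Total monthly debts = (475 + 970 + 580 + 630 + 820) = 3,475. Debt-to-income = 3,475/8,150 = 42.6% — meets 45% limit
All requirements met. Score 708 falls in the 682–712 tier → 8.25%.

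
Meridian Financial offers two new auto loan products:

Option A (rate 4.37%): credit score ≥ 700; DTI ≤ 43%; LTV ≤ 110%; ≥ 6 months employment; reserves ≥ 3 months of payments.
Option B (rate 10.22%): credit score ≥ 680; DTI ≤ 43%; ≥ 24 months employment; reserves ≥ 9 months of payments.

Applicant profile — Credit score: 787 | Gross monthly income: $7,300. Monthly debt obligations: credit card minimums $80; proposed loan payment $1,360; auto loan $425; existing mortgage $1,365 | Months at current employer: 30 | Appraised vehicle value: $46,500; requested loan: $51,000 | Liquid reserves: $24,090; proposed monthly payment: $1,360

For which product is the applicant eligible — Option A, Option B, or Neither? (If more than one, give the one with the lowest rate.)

Neither

Total debts = (80 + 1,360 + 425 + 1,365) = 3,230; DTI = 3,230/7,300 = 44.2%.
LTV = 51,000/46,500 = 109.7%.
Reserves = 24,090/1,360 = 17.7 months.
Option A: score 787 ≥ 700; DTI 44.2% > 43%; LTV 109.7% ≤ 110%; employment 30 ≥ 6 mo; reserves 17.7 ≥ 3 mo → does not qualify.
Option B: score 787 ≥ 680; DTI 44.2% > 43%; employment 30 ≥ 24 mo; reserves 17.7 ≥ 9 mo → does not qualify.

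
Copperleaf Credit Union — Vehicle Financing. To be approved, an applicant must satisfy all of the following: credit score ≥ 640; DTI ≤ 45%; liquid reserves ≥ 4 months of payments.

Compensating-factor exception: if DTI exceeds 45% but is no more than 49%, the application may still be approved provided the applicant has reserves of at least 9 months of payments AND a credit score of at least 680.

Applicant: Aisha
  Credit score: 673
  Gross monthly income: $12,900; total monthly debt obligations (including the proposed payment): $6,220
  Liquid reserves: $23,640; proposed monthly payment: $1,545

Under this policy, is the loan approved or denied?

Credit score 673 ≥ 640 (meets base)
DTI: 6,220 ÷ 12,900 = 48.2%, over the 45% base limit.
Reserves = 23,640/1,545 = 15.3 months ≥ 4
48.2% falls in the override range (45%–49%), so the compensating-factor test applies.
Override check — reserves: 15.3 mo (ok); score: 673 (below 680).
Override conditions not both satisfied; exception does not apply.

Denied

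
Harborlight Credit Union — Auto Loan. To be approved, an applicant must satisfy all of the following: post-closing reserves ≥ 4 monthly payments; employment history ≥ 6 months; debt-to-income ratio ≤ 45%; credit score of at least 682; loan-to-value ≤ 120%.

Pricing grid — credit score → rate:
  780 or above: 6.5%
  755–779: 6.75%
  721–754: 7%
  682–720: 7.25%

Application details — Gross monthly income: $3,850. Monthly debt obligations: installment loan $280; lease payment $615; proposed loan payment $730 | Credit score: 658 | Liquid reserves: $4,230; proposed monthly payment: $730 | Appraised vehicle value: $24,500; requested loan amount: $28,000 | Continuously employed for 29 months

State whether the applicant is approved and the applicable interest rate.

Credit score 658 < 682 (below minimum)
Reserves: 4,230 ÷ 730 = 5.8 months (meets 4-month minimum)
Total monthly debts = (280 + 615 + 730) = 1,625. DTI = 1,625/3,850 = 42.2% ≤ 45%
LTV = 28,000/24,500 = 114.3% ≤ 120%
Employment 29 ≥ 6 months
Not all requirements met → denied.

Denied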